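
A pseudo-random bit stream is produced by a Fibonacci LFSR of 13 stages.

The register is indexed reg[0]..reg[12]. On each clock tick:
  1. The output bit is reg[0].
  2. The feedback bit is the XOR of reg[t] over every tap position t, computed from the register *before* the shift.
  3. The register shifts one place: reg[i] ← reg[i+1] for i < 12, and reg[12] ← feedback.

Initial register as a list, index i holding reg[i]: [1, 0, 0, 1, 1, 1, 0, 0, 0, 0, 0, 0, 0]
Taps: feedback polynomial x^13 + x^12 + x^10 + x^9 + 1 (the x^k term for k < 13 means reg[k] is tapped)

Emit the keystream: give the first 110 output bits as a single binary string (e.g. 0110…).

tick  register→output (feedback)
  0  1001110000000→1 (1)
  1  0011100000001→0 (1)
  2  0111000000011→0 (1)
  3  1110000000111→1 (1)
  4  1100000001111→1 (0)
  5  1000000011110→1 (1)
  6  0000000111101→0 (1)
  7  0000001111011→0 (0)
  8  0000011110110→0 (1)
  9  0000111101101→0 (1)
 10  0001111011011→0 (0)
 11  0011110110110→0 (1)
 12  0111101101101→0 (1)
 13  1111011011011→1 (1)
 14  1110110110111→1 (1)
 15  1101101101111→1 (0)
 16  1011011011110→1 (1)
 17  0110110111101→0 (1)
 18  1101101111011→1 (1)
 19  1011011110111→1 (1)
 20  0110111101111→0 (1)
 21  1101111011111→1 (0)
 22  1011110111110→1 (1)
 23  0111101111101→0 (1)
 24  1111011111011→1 (1)
 25  1110111110111→1 (1)
 26  1101111101111→1 (0)
 27  1011111011110→1 (1)
 28  0111110111101→0 (1)
 29  1111101111011→1 (1)
 30  1111011110111→1 (1)
 31  1110111101111→1 (0)
 32  1101111011110→1 (1)
 33  1011110111101→1 (0)
 34  0111101111010→0 (1)
 35  1111011110101→1 (1)
 36  1110111101011→1 (1)
 37  1101111010111→1 (1)
 38  1011110101111→1 (0)
 39  0111101011110→0 (0)
 40  1111010111100→1 (1)
 41  1110101111001→1 (1)
 42  1101011110011→1 (0)
 43  1010111100110→1 (0)
 44  0101111001100→0 (0)
 45  1011110011000→1 (0)
 46  0111100110000→0 (0)
 47  1111001100000→1 (1)
 48  1110011000001→1 (0)
 49  1100110000010→1 (1)
 50  1001100000101→1 (1)
 51  0011000001011→0 (0)
 52  0110000010110→0 (1)
 53  1100000101101→1 (0)
 54  1000001011010→1 (0)
 55  0000010110100→0 (1)
 56  0000101101001→0 (0)
 57  0001011010010→0 (0)
 58  0010110100100→0 (1)
 59  0101101001001→0 (0)
 60  1011010010010→1 (1)
 61  0110100100101→0 (0)
 62  1101001001010→1 (0)
 63  1010010010100→1 (0)
 64  0100100101000→0 (1)
 65  1001001010001→1 (0)
 66  0010010100010→0 (0)
 67  0100101000100→0 (1)
 68  1001010001001→1 (1)
 69  0010100010011→0 (1)
 70  0101000100111→0 (0)
 71  1010001001110→1 (1)
 72  0100010011101→0 (1)
 73  1000100111011→1 (1)
 74  0001001110111→0 (0)
 75  0010011101110→0 (0)
 76  0100111011100→0 (0)
 77  1001110111000→1 (0)
 78  0011101110000→0 (0)
 79  0111011100000→0 (0)
 80  1110111000000→1 (1)
 81  1101110000001→1 (0)
 82  1011100000010→1 (1)
 83  0111000000101→0 (0)
 84  1110000001010→1 (0)
 85  1100000010100→1 (0)
 86  1000000101000→1 (0)
 87  0000001010000→0 (0)
 88  0000010100000→0 (0)
 89  0000101000000→0 (0)
 90  0001010000000→0 (0)
 91  0010100000000→0 (0)
 92  0101000000000→0 (0)
 93  1010000000000→1 (1)
 94  0100000000001→0 (1)
 95  1000000000011→1 (0)
 96  0000000000110→0 (1)
 97  0000000001101→0 (1)
 98  0000000011011→0 (0)
 99  0000000110110→0 (1)
100  0000001101101→0 (1)
101  0000011011011→0 (0)
102  0000110110110→0 (1)
103  0001101101101→0 (1)
104  0011011011011→0 (0)
105  0110110110110→0 (1)
106  1101101101101→1 (0)
107  1011011011010→1 (0)
108  0110110110100→0 (1)
109  1101101101001→1 (1)

10011100000001111011011011110111110111101111010111100110000010110100100101000100111011100000010100000000001101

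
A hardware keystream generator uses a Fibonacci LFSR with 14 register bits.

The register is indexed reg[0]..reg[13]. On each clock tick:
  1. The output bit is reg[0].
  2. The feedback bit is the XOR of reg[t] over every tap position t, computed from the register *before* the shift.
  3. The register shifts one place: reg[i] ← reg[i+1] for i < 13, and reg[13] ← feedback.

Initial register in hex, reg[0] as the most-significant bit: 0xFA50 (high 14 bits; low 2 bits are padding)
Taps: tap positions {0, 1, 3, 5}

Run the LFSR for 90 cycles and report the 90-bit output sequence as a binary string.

111110100101001001011000101111001110111011111110011011001111000100110010111100100111101100

k : reg_k → out_k, fb_k
0: 11111010010100 → 1, fb=1
1: 11110100101001 → 1, fb=0
2: 11101001010010 → 1, fb=0
3: 11010010100100 → 1, fb=1
4: 10100101001001 → 1, fb=0
5: 01001010010010 → 0, fb=1
6: 10010100100101 → 1, fb=1
7: 00101001001011 → 0, fb=0
8: 01010010010110 → 0, fb=0
9: 10100100101100 → 1, fb=0
10: 01001001011000 → 0, fb=1
11: 10010010110001 → 1, fb=0
12: 00100101100010 → 0, fb=1
13: 01001011000101 → 0, fb=1
14: 10010110001011 → 1, fb=1
15: 00101100010111 → 0, fb=1
16: 01011000101111 → 0, fb=0
17: 10110001011110 → 1, fb=0
18: 01100010111100 → 0, fb=1
19: 11000101111001 → 1, fb=1
20: 10001011110011 → 1, fb=1
21: 00010111100111 → 0, fb=0
22: 00101111001110 → 0, fb=1
23: 01011110011101 → 0, fb=1
24: 10111100111011 → 1, fb=1
25: 01111001110111 → 0, fb=0
26: 11110011101110 → 1, fb=1
27: 11100111011101 → 1, fb=1
28: 11001110111011 → 1, fb=1
29: 10011101110111 → 1, fb=1
30: 00111011101111 → 0, fb=1
31: 01110111011111 → 0, fb=1
32: 11101110111111 → 1, fb=1
33: 11011101111111 → 1, fb=0
34: 10111011111110 → 1, fb=0
35: 01110111111100 → 0, fb=1
36: 11101111111001 → 1, fb=1
37: 11011111110011 → 1, fb=0
38: 10111111100110 → 1, fb=1
39: 01111111001101 → 0, fb=1
40: 11111110011011 → 1, fb=0
41: 11111100110110 → 1, fb=0
42: 11111001101100 → 1, fb=1
43: 11110011011001 → 1, fb=1
44: 11100110110011 → 1, fb=1
45: 11001101100111 → 1, fb=1
46: 10011011001111 → 1, fb=0
47: 00110110011110 → 0, fb=0
48: 01101100111100 → 0, fb=0
49: 11011001111000 → 1, fb=1
50: 10110011110001 → 1, fb=0
51: 01100111100010 → 0, fb=0
52: 11001111000100 → 1, fb=1
53: 10011110001001 → 1, fb=1
54: 00111100010011 → 0, fb=0
55: 01111000100110 → 0, fb=0
56: 11110001001100 → 1, fb=1
57: 11100010011001 → 1, fb=0
58: 11000100110010 → 1, fb=1
59: 10001001100101 → 1, fb=1
60: 00010011001011 → 0, fb=1
61: 00100110010111 → 0, fb=1
62: 01001100101111 → 0, fb=0
63: 10011001011110 → 1, fb=0
64: 00110010111100 → 0, fb=1
65: 01100101111001 → 0, fb=0
66: 11001011110010 → 1, fb=0
67: 10010111100100 → 1, fb=1
68: 00101111001001 → 0, fb=1
69: 01011110010011 → 0, fb=1
70: 10111100100111 → 1, fb=1
71: 01111001001111 → 0, fb=0
72: 11110010011110 → 1, fb=1
73: 11100100111101 → 1, fb=1
74: 11001001111011 → 1, fb=0
75: 10010011110110 → 1, fb=0
76: 00100111101100 → 0, fb=1
77: 01001111011001 → 0, fb=0
78: 10011110110010 → 1, fb=1
79: 00111101100101 → 0, fb=0
80: 01111011001010 → 0, fb=0
81: 11110110010100 → 1, fb=0
82: 11101100101000 → 1, fb=1
83: 11011001010001 → 1, fb=1
84: 10110010100011 → 1, fb=0
85: 01100101000110 → 0, fb=0
86: 11001010001100 → 1, fb=0
87: 10010100011000 → 1, fb=1
88: 00101000110001 → 0, fb=0
89: 01010001100010 → 0, fb=0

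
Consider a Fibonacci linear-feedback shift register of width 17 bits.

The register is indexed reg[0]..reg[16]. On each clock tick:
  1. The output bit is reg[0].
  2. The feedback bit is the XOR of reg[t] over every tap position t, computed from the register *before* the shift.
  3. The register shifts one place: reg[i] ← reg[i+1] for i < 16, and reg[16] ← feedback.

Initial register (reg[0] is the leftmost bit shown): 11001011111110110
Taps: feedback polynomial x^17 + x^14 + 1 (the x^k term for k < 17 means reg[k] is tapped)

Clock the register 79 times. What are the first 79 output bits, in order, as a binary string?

1100101111111011000001010101011101101111010000111100111001101100011010100111100

k : reg_k → out_k, fb_k
0: 11001011111110110 → 1, fb=0
1: 10010111111101100 → 1, fb=0
2: 00101111111011000 → 0, fb=0
3: 01011111110110000 → 0, fb=0
4: 10111111101100000 → 1, fb=1
5: 01111111011000001 → 0, fb=0
6: 11111110110000010 → 1, fb=1
7: 11111101100000101 → 1, fb=0
8: 11111011000001010 → 1, fb=1
9: 11110110000010101 → 1, fb=0
10: 11101100000101010 → 1, fb=1
11: 11011000001010101 → 1, fb=0
12: 10110000010101010 → 1, fb=1
13: 01100000101010101 → 0, fb=1
14: 11000001010101011 → 1, fb=1
15: 10000010101010111 → 1, fb=0
16: 00000101010101110 → 0, fb=1
17: 00001010101011101 → 0, fb=1
18: 00010101010111011 → 0, fb=0
19: 00101010101110110 → 0, fb=1
20: 01010101011101101 → 0, fb=1
21: 10101010111011011 → 1, fb=1
22: 01010101110110111 → 0, fb=1
23: 10101011101101111 → 1, fb=0
24: 01010111011011110 → 0, fb=1
25: 10101110110111101 → 1, fb=0
26: 01011101101111010 → 0, fb=0
27: 10111011011110100 → 1, fb=0
28: 01110110111101000 → 0, fb=0
29: 11101101111010000 → 1, fb=1
30: 11011011110100001 → 1, fb=1
31: 10110111101000011 → 1, fb=1
32: 01101111010000111 → 0, fb=1
33: 11011110100001111 → 1, fb=0
34: 10111101000011110 → 1, fb=0
35: 01111010000111100 → 0, fb=1
36: 11110100001111001 → 1, fb=1
37: 11101000011110011 → 1, fb=1
38: 11010000111100111 → 1, fb=0
39: 10100001111001110 → 1, fb=0
40: 01000011110011100 → 0, fb=1
41: 10000111100111001 → 1, fb=1
42: 00001111001110011 → 0, fb=0
43: 00011110011100110 → 0, fb=1
44: 00111100111001101 → 0, fb=1
45: 01111001110011011 → 0, fb=0
46: 11110011100110110 → 1, fb=0
47: 11100111001101100 → 1, fb=0
48: 11001110011011000 → 1, fb=1
49: 10011100110110001 → 1, fb=1
50: 00111001101100011 → 0, fb=0
51: 01110011011000110 → 0, fb=1
52: 11100110110001101 → 1, fb=0
53: 11001101100011010 → 1, fb=1
54: 10011011000110101 → 1, fb=0
55: 00110110001101010 → 0, fb=0
56: 01101100011010100 → 0, fb=1
57: 11011000110101001 → 1, fb=1
58: 10110001101010011 → 1, fb=1
59: 01100011010100111 → 0, fb=1
60: 11000110101001111 → 1, fb=0
61: 10001101010011110 → 1, fb=0
62: 00011010100111100 → 0, fb=1
63: 00110101001111001 → 0, fb=0
64: 01101010011110010 → 0, fb=0
65: 11010100111100100 → 1, fb=0
66: 10101001111001000 → 1, fb=1
67: 01010011110010001 → 0, fb=0
68: 10100111100100010 → 1, fb=1
69: 01001111001000101 → 0, fb=1
70: 10011110010001011 → 1, fb=1
71: 00111100100010111 → 0, fb=1
72: 01111001000101111 → 0, fb=1
73: 11110010001011111 → 1, fb=0
74: 11100100010111110 → 1, fb=0
75: 11001000101111100 → 1, fb=0
76: 10010001011111000 → 1, fb=1
77: 00100010111110001 → 0, fb=0
78: 01000101111100010 → 0, fb=0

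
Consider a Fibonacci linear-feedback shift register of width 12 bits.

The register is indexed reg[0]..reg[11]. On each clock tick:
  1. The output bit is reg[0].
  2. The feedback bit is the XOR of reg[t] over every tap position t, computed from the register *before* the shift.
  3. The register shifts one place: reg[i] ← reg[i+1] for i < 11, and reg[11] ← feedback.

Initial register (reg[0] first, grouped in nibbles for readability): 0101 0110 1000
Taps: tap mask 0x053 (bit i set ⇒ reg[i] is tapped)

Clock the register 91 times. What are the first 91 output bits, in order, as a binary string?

0101011010000011001101111011110011000011100110011011010111001111000101100101110010000000110

tick  register→output (feedback)
  0  010101101000→0 (0)
  1  101011010000→1 (0)
  2  010110100000→0 (1)
  3  101101000001→1 (1)
  4  011010000011→0 (0)
  5  110100000110→1 (0)
  6  101000001100→1 (1)
  7  010000011001→0 (1)
  8  100000110011→1 (0)
  9  000001100110→0 (1)
 10  000011001101→0 (1)
 11  000110011011→0 (1)
 12  001100110111→0 (1)
 13  011001101111→0 (0)
 14  110011011110→1 (1)
 15  100110111101→1 (1)
 16  001101111011→0 (1)
 17  011011110111→0 (1)
 18  110111101111→1 (0)
 19  101111011110→1 (0)
 20  011110111100→0 (1)
 21  111101111001→1 (1)
 22  111011110011→1 (0)
 23  110111100110→1 (0)
 24  101111001100→1 (0)
 25  011110011000→0 (0)
 26  111100110000→1 (1)
 27  111001100001→1 (1)
 28  110011000011→1 (1)
 29  100110000111→1 (0)
 30  001100001110→0 (0)
 31  011000011100→0 (1)
 32  110000111001→1 (1)
 33  100001110011→1 (0)
 34  000011100110→0 (0)
 35  000111001100→0 (1)
 36  001110011001→0 (1)
 37  011100110011→0 (0)
 38  111001100110→1 (1)
 39  110011001101→1 (1)
 40  100110011011→1 (0)
 41  001100110110→0 (1)
 42  011001101101→0 (0)
 43  110011011010→1 (1)
 44  100110110101→1 (1)
 45  001101101011→0 (1)
 46  011011010111→0 (0)
 47  110110101110→1 (0)
 48  101101011100→1 (1)
 49  011010111001→0 (1)
 50  110101110011→1 (1)
 51  101011100111→1 (1)
 52  010111001111→0 (0)
 53  101110011110→1 (0)
 54  011100111100→0 (0)
 55  111001111000→1 (1)
 56  110011110001→1 (0)
 57  100111100010→1 (1)
 58  001111000101→0 (1)
 59  011110001011→0 (0)
 60  111100010110→1 (0)
 61  111000101100→1 (1)
 62  110001011001→1 (0)
 63  100010110010→1 (1)
 64  000101100101→0 (1)
 65  001011001011→0 (1)
 66  010110010111→0 (0)
 67  101100101110→1 (0)
 68  011001011100→0 (1)
 69  110010111001→1 (0)
 70  100101110010→1 (0)
 71  001011100100→0 (0)
 72  010111001000→0 (0)
 73  101110010000→1 (0)
 74  011100100000→0 (0)
 75  111001000000→1 (0)
 76  110010000000→1 (1)
 77  100100000001→1 (1)
 78  001000000011→0 (0)
 79  010000000110→0 (1)
 80  100000001101→1 (1)
 81  000000011011→0 (0)
 82  000000110110→0 (1)
 83  000001101101→0 (1)
 84  000011011011→0 (1)
 85  000110110111→0 (0)
 86  001101101110→0 (1)
 87  011011011101→0 (0)
 88  110110111010→1 (0)
 89  101101110100→1 (0)
 90  011011101000→0 (1)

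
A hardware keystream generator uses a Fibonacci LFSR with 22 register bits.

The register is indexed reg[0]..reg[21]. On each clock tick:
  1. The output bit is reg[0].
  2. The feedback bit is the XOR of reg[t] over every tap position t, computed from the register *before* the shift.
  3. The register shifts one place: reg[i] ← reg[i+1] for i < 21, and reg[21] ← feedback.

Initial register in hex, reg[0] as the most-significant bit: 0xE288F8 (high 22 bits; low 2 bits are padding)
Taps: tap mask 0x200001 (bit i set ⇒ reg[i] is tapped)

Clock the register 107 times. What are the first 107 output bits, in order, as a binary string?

tick  register→output (feedback)
  0  1110001010001000111110→1 (1)
  1  1100010100010001111101→1 (0)
  2  1000101000100011111010→1 (1)
  3  0001010001000111110101→0 (1)
  4  0010100010001111101011→0 (1)
  5  0101000100011111010111→0 (1)
  6  1010001000111110101111→1 (0)
  7  0100010001111101011110→0 (0)
  8  1000100011111010111100→1 (1)
  9  0001000111110101111001→0 (1)
 10  0010001111101011110011→0 (1)
 11  0100011111010111100111→0 (1)
 12  1000111110101111001111→1 (0)
 13  0001111101011110011110→0 (0)
 14  0011111010111100111100→0 (0)
 15  0111110101111001111000→0 (0)
 16  1111101011110011110000→1 (1)
 17  1111010111100111100001→1 (0)
 18  1110101111001111000010→1 (1)
 19  1101011110011110000101→1 (0)
 20  1010111100111100001010→1 (1)
 21  0101111001111000010101→0 (1)
 22  1011110011110000101011→1 (0)
 23  0111100111100001010110→0 (0)
 24  1111001111000010101100→1 (1)
 25  1110011110000101011001→1 (0)
 26  1100111100001010110010→1 (1)
 27  1001111000010101100101→1 (0)
 28  0011110000101011001010→0 (0)
 29  0111100001010110010100→0 (0)
 30  1111000010101100101000→1 (1)
 31  1110000101011001010001→1 (0)
 32  1100001010110010100010→1 (1)
 33  1000010101100101000101→1 (0)
 34  0000101011001010001010→0 (0)
 35  0001010110010100010100→0 (0)
 36  0010101100101000101000→0 (0)
 37  0101011001010001010000→0 (0)
 38  1010110010100010100000→1 (1)
 39  0101100101000101000001→0 (1)
 40  1011001010001010000011→1 (0)
 41  0110010100010100000110→0 (0)
 42  1100101000101000001100→1 (1)
 43  1001010001010000011001→1 (0)
 44  0010100010100000110010→0 (0)
 45  0101000101000001100100→0 (0)
 46  1010001010000011001000→1 (1)
 47  0100010100000110010001→0 (1)
 48  1000101000001100100011→1 (0)
 49  0001010000011001000110→0 (0)
 50  0010100000110010001100→0 (0)
 51  0101000001100100011000→0 (0)
 52  1010000011001000110000→1 (1)
 53  0100000110010001100001→0 (1)
 54  1000001100100011000011→1 (0)
 55  0000011001000110000110→0 (0)
 56  0000110010001100001100→0 (0)
 57  0001100100011000011000→0 (0)
 58  0011001000110000110000→0 (0)
 59  0110010001100001100000→0 (0)
 60  1100100011000011000000→1 (1)
 61  1001000110000110000001→1 (0)
 62  0010001100001100000010→0 (0)
 63  0100011000011000000100→0 (0)
 64  1000110000110000001000→1 (1)
 65  0001100001100000010001→0 (1)
 66  0011000011000000100011→0 (1)
 67  0110000110000001000111→0 (1)
 68  1100001100000010001111→1 (0)
 69  1000011000000100011110→1 (1)
 70  0000110000001000111101→0 (1)
 71  0001100000010001111011→0 (1)
 72  0011000000100011110111→0 (1)
 73  0110000001000111101111→0 (1)
 74  1100000010001111011111→1 (0)
 75  1000000100011110111110→1 (1)
 76  0000001000111101111101→0 (1)
 77  0000010001111011111011→0 (1)
 78  0000100011110111110111→0 (1)
 79  0001000111101111101111→0 (1)
 80  0010001111011111011111→0 (1)
 81  0100011110111110111111→0 (1)
 82  1000111101111101111111→1 (0)
 83  0001111011111011111110→0 (0)
 84  0011110111110111111100→0 (0)
 85  0111101111101111111000→0 (0)
 86  1111011111011111110000→1 (1)
 87  1110111110111111100001→1 (0)
 88  1101111101111111000010→1 (1)
 89  1011111011111110000101→1 (0)
 90  0111110111111100001010→0 (0)
 91  1111101111111000010100→1 (1)
 92  1111011111110000101001→1 (0)
 93  1110111111100001010010→1 (1)
 94  1101111111000010100101→1 (0)
 95  1011111110000101001010→1 (1)
 96  0111111100001010010101→0 (1)
 97  1111111000010100101011→1 (0)
 98  1111110000101001010110→1 (1)
 99  1111100001010010101101→1 (0)
100  1111000010100101011010→1 (1)
101  1110000101001010110101→1 (0)
102  1100001010010101101010→1 (1)
103  1000010100101011010101→1 (0)
104  0000101001010110101010→0 (0)
105  0001010010101101010100→0 (0)
106  0010100101011010101000→0 (0)

11100010100010001111101011110011110000101011001010001010000011001000110000110000001000111101111101111111000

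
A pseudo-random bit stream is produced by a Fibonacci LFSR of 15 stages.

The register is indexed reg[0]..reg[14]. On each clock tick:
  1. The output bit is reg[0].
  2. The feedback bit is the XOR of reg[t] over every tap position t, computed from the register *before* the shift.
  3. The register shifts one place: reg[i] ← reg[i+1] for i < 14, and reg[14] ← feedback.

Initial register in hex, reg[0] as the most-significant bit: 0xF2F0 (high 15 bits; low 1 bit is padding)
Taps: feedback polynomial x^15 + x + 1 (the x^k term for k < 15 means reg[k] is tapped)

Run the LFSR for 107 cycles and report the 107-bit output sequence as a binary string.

11110010111100000010111000100000111001001100001001011010100011011101111100101100110000101110101010001110011

step | reg (before) | out | fb
   0 | 111100101111000 | 1 | 0
   1 | 111001011110000 | 1 | 0
   2 | 110010111100000 | 1 | 0
   3 | 100101111000000 | 1 | 1
   4 | 001011110000001 | 0 | 0
   5 | 010111100000010 | 0 | 1
   6 | 101111000000101 | 1 | 1
   7 | 011110000001011 | 0 | 1
   8 | 111100000010111 | 1 | 0
   9 | 111000000101110 | 1 | 0
  10 | 110000001011100 | 1 | 0
  11 | 100000010111000 | 1 | 1
  12 | 000000101110001 | 0 | 0
  13 | 000001011100010 | 0 | 0
  14 | 000010111000100 | 0 | 0
  15 | 000101110001000 | 0 | 0
  16 | 001011100010000 | 0 | 0
  17 | 010111000100000 | 0 | 1
  18 | 101110001000001 | 1 | 1
  19 | 011100010000011 | 0 | 1
  20 | 111000100000111 | 1 | 0
  21 | 110001000001110 | 1 | 0
  22 | 100010000011100 | 1 | 1
  23 | 000100000111001 | 0 | 0
  24 | 001000001110010 | 0 | 0
  25 | 010000011100100 | 0 | 1
  26 | 100000111001001 | 1 | 1
  27 | 000001110010011 | 0 | 0
  28 | 000011100100110 | 0 | 0
  29 | 000111001001100 | 0 | 0
  30 | 001110010011000 | 0 | 0
  31 | 011100100110000 | 0 | 1
  32 | 111001001100001 | 1 | 0
  33 | 110010011000010 | 1 | 0
  34 | 100100110000100 | 1 | 1
  35 | 001001100001001 | 0 | 0
  36 | 010011000010010 | 0 | 1
  37 | 100110000100101 | 1 | 1
  38 | 001100001001011 | 0 | 0
  39 | 011000010010110 | 0 | 1
  40 | 110000100101101 | 1 | 0
  41 | 100001001011010 | 1 | 1
  42 | 000010010110101 | 0 | 0
  43 | 000100101101010 | 0 | 0
  44 | 001001011010100 | 0 | 0
  45 | 010010110101000 | 0 | 1
  46 | 100101101010001 | 1 | 1
  47 | 001011010100011 | 0 | 0
  48 | 010110101000110 | 0 | 1
  49 | 101101010001101 | 1 | 1
  50 | 011010100011011 | 0 | 1
  51 | 110101000110111 | 1 | 0
  52 | 101010001101110 | 1 | 1
  53 | 010100011011101 | 0 | 1
  54 | 101000110111011 | 1 | 1
  55 | 010001101110111 | 0 | 1
  56 | 100011011101111 | 1 | 1
  57 | 000110111011111 | 0 | 0
  58 | 001101110111110 | 0 | 0
  59 | 011011101111100 | 0 | 1
  60 | 110111011111001 | 1 | 0
  61 | 101110111110010 | 1 | 1
  62 | 011101111100101 | 0 | 1
  63 | 111011111001011 | 1 | 0
  64 | 110111110010110 | 1 | 0
  65 | 101111100101100 | 1 | 1
  66 | 011111001011001 | 0 | 1
  67 | 111110010110011 | 1 | 0
  68 | 111100101100110 | 1 | 0
  69 | 111001011001100 | 1 | 0
  70 | 110010110011000 | 1 | 0
  71 | 100101100110000 | 1 | 1
  72 | 001011001100001 | 0 | 0
  73 | 010110011000010 | 0 | 1
  74 | 101100110000101 | 1 | 1
  75 | 011001100001011 | 0 | 1
  76 | 110011000010111 | 1 | 0
  77 | 100110000101110 | 1 | 1
  78 | 001100001011101 | 0 | 0
  79 | 011000010111010 | 0 | 1
  80 | 110000101110101 | 1 | 0
  81 | 100001011101010 | 1 | 1
  82 | 000010111010101 | 0 | 0
  83 | 000101110101010 | 0 | 0
  84 | 001011101010100 | 0 | 0
  85 | 010111010101000 | 0 | 1
  86 | 101110101010001 | 1 | 1
  87 | 011101010100011 | 0 | 1
  88 | 111010101000111 | 1 | 0
  89 | 110101010001110 | 1 | 0
  90 | 101010100011100 | 1 | 1
  91 | 010101000111001 | 0 | 1
  92 | 101010001110011 | 1 | 1
  93 | 010100011100111 | 0 | 1
  94 | 101000111001111 | 1 | 1
  95 | 010001110011111 | 0 | 1
  96 | 100011100111111 | 1 | 1
  97 | 000111001111111 | 0 | 0
  98 | 001110011111110 | 0 | 0
  99 | 011100111111100 | 0 | 1
 100 | 111001111111001 | 1 | 0
 101 | 110011111110010 | 1 | 0
 102 | 100111111100100 | 1 | 1
 103 | 001111111001001 | 0 | 0
 104 | 011111110010010 | 0 | 1
 105 | 111111100100101 | 1 | 0
 106 | 111111001001010 | 1 | 0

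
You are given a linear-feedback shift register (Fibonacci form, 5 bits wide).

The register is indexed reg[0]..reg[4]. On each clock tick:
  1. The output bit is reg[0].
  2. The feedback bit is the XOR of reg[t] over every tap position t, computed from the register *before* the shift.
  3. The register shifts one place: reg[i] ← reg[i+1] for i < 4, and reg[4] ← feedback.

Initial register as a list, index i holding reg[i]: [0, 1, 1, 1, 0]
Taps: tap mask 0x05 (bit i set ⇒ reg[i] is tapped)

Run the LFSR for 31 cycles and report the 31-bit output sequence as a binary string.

0111010100001001011001111100011

k : reg_k → out_k, fb_k
0: 01110 → 0, fb=1
1: 11101 → 1, fb=0
2: 11010 → 1, fb=1
3: 10101 → 1, fb=0
4: 01010 → 0, fb=0
5: 10100 → 1, fb=0
6: 01000 → 0, fb=0
7: 10000 → 1, fb=1
8: 00001 → 0, fb=0
9: 00010 → 0, fb=0
10: 00100 → 0, fb=1
11: 01001 → 0, fb=0
12: 10010 → 1, fb=1
13: 00101 → 0, fb=1
14: 01011 → 0, fb=0
15: 10110 → 1, fb=0
16: 01100 → 0, fb=1
17: 11001 → 1, fb=1
18: 10011 → 1, fb=1
19: 00111 → 0, fb=1
20: 01111 → 0, fb=1
21: 11111 → 1, fb=0
22: 11110 → 1, fb=0
23: 11100 → 1, fb=0
24: 11000 → 1, fb=1
25: 10001 → 1, fb=1
26: 00011 → 0, fb=0
27: 00110 → 0, fb=1
28: 01101 → 0, fb=1
29: 11011 → 1, fb=1
30: 10111 → 1, fb=0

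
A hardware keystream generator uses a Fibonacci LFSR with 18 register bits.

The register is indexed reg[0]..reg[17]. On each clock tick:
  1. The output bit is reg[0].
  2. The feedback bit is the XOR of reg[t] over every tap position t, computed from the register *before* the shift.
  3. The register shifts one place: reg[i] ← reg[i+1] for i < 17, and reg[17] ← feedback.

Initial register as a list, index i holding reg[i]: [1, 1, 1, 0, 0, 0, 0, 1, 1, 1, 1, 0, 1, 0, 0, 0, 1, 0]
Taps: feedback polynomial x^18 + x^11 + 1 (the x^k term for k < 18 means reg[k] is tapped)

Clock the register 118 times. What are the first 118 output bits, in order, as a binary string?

k : reg_k → out_k, fb_k
0: 111000011110100010 → 1, fb=1
1: 110000111101000101 → 1, fb=0
2: 100001111010001010 → 1, fb=1
3: 000011110100010101 → 0, fb=0
4: 000111101000101010 → 0, fb=0
5: 001111010001010100 → 0, fb=1
6: 011110100010101001 → 0, fb=0
7: 111101000101010010 → 1, fb=0
8: 111010001010100100 → 1, fb=1
9: 110100010101001001 → 1, fb=0
10: 101000101010010010 → 1, fb=1
11: 010001010100100101 → 0, fb=0
12: 100010101001001010 → 1, fb=0
13: 000101010010010100 → 0, fb=0
14: 001010100100101000 → 0, fb=0
15: 010101001001010000 → 0, fb=1
16: 101010010010100001 → 1, fb=1
17: 010100100101000011 → 0, fb=1
18: 101001001010000111 → 1, fb=1
19: 010010010100001111 → 0, fb=0
20: 100100101000011110 → 1, fb=1
21: 001001010000111101 → 0, fb=0
22: 010010100001111010 → 0, fb=1
23: 100101000011110101 → 1, fb=0
24: 001010000111101010 → 0, fb=1
25: 010100001111010101 → 0, fb=1
26: 101000011110101011 → 1, fb=1
27: 010000111101010111 → 0, fb=1
28: 100001111010101111 → 1, fb=1
29: 000011110101011111 → 0, fb=1
30: 000111101010111111 → 0, fb=0
31: 001111010101111110 → 0, fb=1
32: 011110101011111101 → 0, fb=1
33: 111101010111111011 → 1, fb=0
34: 111010101111110110 → 1, fb=0
35: 110101011111101100 → 1, fb=0
36: 101010111111011000 → 1, fb=0
37: 010101111110110000 → 0, fb=0
38: 101011111101100000 → 1, fb=0
39: 010111111011000000 → 0, fb=1
40: 101111110110000001 → 1, fb=1
41: 011111101100000011 → 0, fb=0
42: 111111011000000110 → 1, fb=1
43: 111110110000001101 → 1, fb=1
44: 111101100000011011 → 1, fb=1
45: 111011000000110111 → 1, fb=1
46: 110110000001101111 → 1, fb=0
47: 101100000011011110 → 1, fb=0
48: 011000000110111100 → 0, fb=0
49: 110000001101111000 → 1, fb=0
50: 100000011011110000 → 1, fb=0
51: 000000110111100000 → 0, fb=1
52: 000001101111000001 → 0, fb=1
53: 000011011110000011 → 0, fb=0
54: 000110111100000110 → 0, fb=0
55: 001101111000001100 → 0, fb=0
56: 011011110000011000 → 0, fb=0
57: 110111100000110000 → 1, fb=1
58: 101111000001100001 → 1, fb=0
59: 011110000011000010 → 0, fb=1
60: 111100000110000101 → 1, fb=1
61: 111000001100001011 → 1, fb=1
62: 110000011000010111 → 1, fb=1
63: 100000110000101111 → 1, fb=1
64: 000001100001011111 → 0, fb=1
65: 000011000010111111 → 0, fb=0
66: 000110000101111110 → 0, fb=1
67: 001100001011111101 → 0, fb=1
68: 011000010111111011 → 0, fb=1
69: 110000101111110111 → 1, fb=0
70: 100001011111101110 → 1, fb=0
71: 000010111111011100 → 0, fb=1
72: 000101111110111001 → 0, fb=0
73: 001011111101110010 → 0, fb=1
74: 010111111011100101 → 0, fb=1
75: 101111110111001011 → 1, fb=0
76: 011111101110010110 → 0, fb=0
77: 111111011100101100 → 1, fb=1
78: 111110111001011001 → 1, fb=0
79: 111101110010110010 → 1, fb=1
80: 111011100101100101 → 1, fb=0
81: 110111001011001010 → 1, fb=0
82: 101110010110010100 → 1, fb=1
83: 011100101100101001 → 0, fb=0
84: 111001011001010010 → 1, fb=0
85: 110010110010100100 → 1, fb=1
86: 100101100101001001 → 1, fb=0
87: 001011001010010010 → 0, fb=0
88: 010110010100100100 → 0, fb=0
89: 101100101001001000 → 1, fb=0
90: 011001010010010000 → 0, fb=0
91: 110010100100100000 → 1, fb=1
92: 100101001001000001 → 1, fb=0
93: 001010010010000010 → 0, fb=0
94: 010100100100000100 → 0, fb=0
95: 101001001000001000 → 1, fb=1
96: 010010010000010001 → 0, fb=0
97: 100100100000100010 → 1, fb=1
98: 001001000001000101 → 0, fb=1
99: 010010000010001011 → 0, fb=0
100: 100100000100010110 → 1, fb=1
101: 001000001000101101 → 0, fb=0
102: 010000010001011010 → 0, fb=1
103: 100000100010110101 → 1, fb=1
104: 000001000101101011 → 0, fb=1
105: 000010001011010111 → 0, fb=1
106: 000100010110101111 → 0, fb=0
107: 001000101101011110 → 0, fb=1
108: 010001011010111101 → 0, fb=0
109: 100010110101111010 → 1, fb=0
110: 000101101011110100 → 0, fb=1
111: 001011010111101001 → 0, fb=1
112: 010110101111010011 → 0, fb=1
113: 101101011110100111 → 1, fb=1
114: 011010111101001111 → 0, fb=1
115: 110101111010011111 → 1, fb=1
116: 101011110100111111 → 1, fb=1
117: 010111101001111111 → 0, fb=1

1110000111101000101010010010100001111010101111110110000001101111000001100001011111101110010110010100100100000100010110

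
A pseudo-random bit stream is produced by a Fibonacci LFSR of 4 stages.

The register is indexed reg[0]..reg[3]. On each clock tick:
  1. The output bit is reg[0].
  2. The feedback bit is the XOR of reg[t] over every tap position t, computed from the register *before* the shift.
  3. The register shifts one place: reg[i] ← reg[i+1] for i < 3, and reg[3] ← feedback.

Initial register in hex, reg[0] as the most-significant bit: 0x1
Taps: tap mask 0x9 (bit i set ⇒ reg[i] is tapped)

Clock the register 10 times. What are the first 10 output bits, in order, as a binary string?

tick  register→output (feedback)
  0  0001→0 (1)
  1  0011→0 (1)
  2  0111→0 (1)
  3  1111→1 (0)
  4  1110→1 (1)
  5  1101→1 (0)
  6  1010→1 (1)
  7  0101→0 (1)
  8  1011→1 (0)
  9  0110→0 (0)

0001111010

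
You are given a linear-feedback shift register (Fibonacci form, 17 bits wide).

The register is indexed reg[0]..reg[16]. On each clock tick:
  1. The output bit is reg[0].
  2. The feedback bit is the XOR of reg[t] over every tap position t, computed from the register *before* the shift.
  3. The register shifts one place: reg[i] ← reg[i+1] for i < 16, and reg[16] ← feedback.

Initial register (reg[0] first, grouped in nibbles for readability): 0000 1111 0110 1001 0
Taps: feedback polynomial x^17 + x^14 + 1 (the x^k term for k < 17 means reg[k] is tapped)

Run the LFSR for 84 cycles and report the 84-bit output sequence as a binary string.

tick  register→output (feedback)
  0  00001111011010010→0 (0)
  1  00011110110100100→0 (1)
  2  00111101101001001→0 (0)
  3  01111011010010010→0 (0)
  4  11110110100100100→1 (0)
  5  11101101001001000→1 (1)
  6  11011010010010001→1 (1)
  7  10110100100100011→1 (1)
  8  01101001001000111→0 (1)
  9  11010010010001111→1 (0)
 10  10100100100011110→1 (0)
 11  01001001000111100→0 (1)
 12  10010010001111001→1 (1)
 13  00100100011110011→0 (0)
 14  01001000111100110→0 (1)
 15  10010001111001101→1 (0)
 16  00100011110011010→0 (0)
 17  01000111100110100→0 (1)
 18  10001111001101001→1 (1)
 19  00011110011010011→0 (0)
 20  00111100110100110→0 (1)
 21  01111001101001101→0 (1)
 22  11110011010011011→1 (1)
 23  11100110100110111→1 (0)
 24  11001101001101110→1 (0)
 25  10011010011011100→1 (0)
 26  00110100110111000→0 (0)
 27  01101001101110000→0 (0)
 28  11010011011100000→1 (1)
 29  10100110111000001→1 (1)
 30  01001101110000011→0 (0)
 31  10011011100000110→1 (0)
 32  00110111000001100→0 (1)
 33  01101110000011001→0 (0)
 34  11011100000110010→1 (1)
 35  10111000001100101→1 (0)
 36  01110000011001010→0 (0)
 37  11100000110010100→1 (0)
 38  11000001100101000→1 (1)
 39  10000011001010001→1 (1)
 40  00000110010100011→0 (0)
 41  00001100101000110→0 (1)
 42  00011001010001101→0 (1)
 43  00110010100011011→0 (0)
 44  01100101000110110→0 (1)
 45  11001010001101101→1 (0)
 46  10010100011011010→1 (1)
 47  00101000110110101→0 (1)
 48  01010001101101011→0 (0)
 49  10100011011010110→1 (0)
 50  01000110110101100→0 (1)
 51  10001101101011001→1 (1)
 52  00011011010110011→0 (0)
 53  00110110101100110→0 (1)
 54  01101101011001101→0 (1)
 55  11011010110011011→1 (1)
 56  10110101100110111→1 (0)
 57  01101011001101110→0 (1)
 58  11010110011011101→1 (0)
 59  10101100110111010→1 (1)
 60  01011001101110101→0 (1)
 61  10110011011101011→1 (1)
 62  01100110111010111→0 (1)
 63  11001101110101111→1 (0)
 64  10011011101011110→1 (0)
 65  00110111010111100→0 (1)
 66  01101110101111001→0 (0)
 67  11011101011110010→1 (1)
 68  10111010111100101→1 (0)
 69  01110101111001010→0 (0)
 70  11101011110010100→1 (0)
 71  11010111100101000→1 (1)
 72  10101111001010001→1 (1)
 73  01011110010100011→0 (0)
 74  10111100101000110→1 (0)
 75  01111001010001100→0 (1)
 76  11110010100011001→1 (1)
 77  11100101000110011→1 (1)
 78  11001010001100111→1 (0)
 79  10010100011001110→1 (0)
 80  00101000110011100→0 (1)
 81  01010001100111001→0 (0)
 82  10100011001110010→1 (1)
 83  01000110011100101→0 (1)

000011110110100100100011110011010011011100000110010100011011010110011011101011110010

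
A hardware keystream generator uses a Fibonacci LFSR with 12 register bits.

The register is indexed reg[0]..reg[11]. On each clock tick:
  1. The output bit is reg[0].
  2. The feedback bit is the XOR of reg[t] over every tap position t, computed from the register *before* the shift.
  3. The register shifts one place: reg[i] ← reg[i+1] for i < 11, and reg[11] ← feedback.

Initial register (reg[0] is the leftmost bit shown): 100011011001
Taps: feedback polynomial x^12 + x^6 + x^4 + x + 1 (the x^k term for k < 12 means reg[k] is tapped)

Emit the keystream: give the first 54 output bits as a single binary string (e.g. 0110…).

100011011001001010110011000000100101101101011000111001

step | reg (before) | out | fb
   0 | 100011011001 | 1 | 0
   1 | 000110110010 | 0 | 0
   2 | 001101100100 | 0 | 1
   3 | 011011001001 | 0 | 0
   4 | 110110010010 | 1 | 1
   5 | 101100100101 | 1 | 0
   6 | 011001001010 | 0 | 1
   7 | 110010010101 | 1 | 1
   8 | 100100101011 | 1 | 0
   9 | 001001010110 | 0 | 0
  10 | 010010101100 | 0 | 1
  11 | 100101011001 | 1 | 1
  12 | 001010110011 | 0 | 0
  13 | 010101100110 | 0 | 0
  14 | 101011001100 | 1 | 0
  15 | 010110011000 | 0 | 0
  16 | 101100110000 | 1 | 0
  17 | 011001100000 | 0 | 0
  18 | 110011000000 | 1 | 1
  19 | 100110000001 | 1 | 0
  20 | 001100000010 | 0 | 0
  21 | 011000000100 | 0 | 1
  22 | 110000001001 | 1 | 0
  23 | 100000010010 | 1 | 1
  24 | 000000100101 | 0 | 1
  25 | 000001001011 | 0 | 0
  26 | 000010010110 | 0 | 1
  27 | 000100101101 | 0 | 1
  28 | 001001011011 | 0 | 0
  29 | 010010110110 | 0 | 1
  30 | 100101101101 | 1 | 0
  31 | 001011011010 | 0 | 1
  32 | 010110110101 | 0 | 1
  33 | 101101101011 | 1 | 0
  34 | 011011010110 | 0 | 0
  35 | 110110101100 | 1 | 0
  36 | 101101011000 | 1 | 1
  37 | 011010110001 | 0 | 1
  38 | 110101100011 | 1 | 1
  39 | 101011000111 | 1 | 0
  40 | 010110001110 | 0 | 0
  41 | 101100011100 | 1 | 1
  42 | 011000111001 | 0 | 0
  43 | 110001110010 | 1 | 1
  44 | 100011100101 | 1 | 1
  45 | 000111001011 | 0 | 1
  46 | 001110010111 | 0 | 1
  47 | 011100101111 | 0 | 0
  48 | 111001011110 | 1 | 0
  49 | 110010111100 | 1 | 0
  50 | 100101111000 | 1 | 0
  51 | 001011110000 | 0 | 0
  52 | 010111100000 | 0 | 1
  53 | 101111000001 | 1 | 0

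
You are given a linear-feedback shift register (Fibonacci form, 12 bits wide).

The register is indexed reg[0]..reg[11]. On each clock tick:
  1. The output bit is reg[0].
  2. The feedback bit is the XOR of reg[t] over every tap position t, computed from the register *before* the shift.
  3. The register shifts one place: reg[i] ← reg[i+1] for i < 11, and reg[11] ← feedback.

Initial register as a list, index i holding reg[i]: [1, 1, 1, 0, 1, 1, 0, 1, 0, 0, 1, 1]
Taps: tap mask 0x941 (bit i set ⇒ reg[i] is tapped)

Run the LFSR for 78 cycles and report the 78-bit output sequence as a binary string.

step | reg (before) | out | fb
   0 | 111011010011 | 1 | 0
   1 | 110110100110 | 1 | 0
   2 | 101101001100 | 1 | 0
   3 | 011010011000 | 0 | 1
   4 | 110100110001 | 1 | 1
   5 | 101001100011 | 1 | 1
   6 | 010011000111 | 0 | 1
   7 | 100110001111 | 1 | 1
   8 | 001100011111 | 0 | 0
   9 | 011000111110 | 0 | 0
  10 | 110001111100 | 1 | 1
  11 | 100011111001 | 1 | 0
  12 | 000111110010 | 0 | 1
  13 | 001111100101 | 0 | 0
  14 | 011111001010 | 0 | 1
  15 | 111110010101 | 1 | 0
  16 | 111100101010 | 1 | 1
  17 | 111001010101 | 1 | 0
  18 | 110010101010 | 1 | 1
  19 | 100101010101 | 1 | 0
  20 | 001010101010 | 0 | 0
  21 | 010101010100 | 0 | 0
  22 | 101010101000 | 1 | 1
  23 | 010101010001 | 0 | 1
  24 | 101010100011 | 1 | 1
  25 | 010101000111 | 0 | 1
  26 | 101010001111 | 1 | 1
  27 | 010100011111 | 0 | 0
  28 | 101000111110 | 1 | 1
  29 | 010001111101 | 0 | 1
  30 | 100011111011 | 1 | 0
  31 | 000111110110 | 0 | 1
  32 | 001111101101 | 0 | 1
  33 | 011111011011 | 0 | 0
  34 | 111110110110 | 1 | 0
  35 | 111101101100 | 1 | 1
  36 | 111011011001 | 1 | 1
  37 | 110110110011 | 1 | 1
  38 | 101101100111 | 1 | 1
  39 | 011011001111 | 0 | 0
  40 | 110110011110 | 1 | 0
  41 | 101100111100 | 1 | 1
  42 | 011001111001 | 0 | 1
  43 | 110011110011 | 1 | 1
  44 | 100111100111 | 1 | 1
  45 | 001111001111 | 0 | 0
  46 | 011110011110 | 0 | 1
  47 | 111100111101 | 1 | 0
  48 | 111001111010 | 1 | 1
  49 | 110011110101 | 1 | 1
  50 | 100111101011 | 1 | 0
  51 | 001111010110 | 0 | 0
  52 | 011110101100 | 0 | 0
  53 | 111101011000 | 1 | 0
  54 | 111010110000 | 1 | 0
  55 | 110101100000 | 1 | 0
  56 | 101011000000 | 1 | 1
  57 | 010110000001 | 0 | 1
  58 | 101100000011 | 1 | 0
  59 | 011000000110 | 0 | 0
  60 | 110000001100 | 1 | 0
  61 | 100000011000 | 1 | 0
  62 | 000000110000 | 0 | 1
  63 | 000001100001 | 0 | 0
  64 | 000011000010 | 0 | 0
  65 | 000110000100 | 0 | 0
  66 | 001100001000 | 0 | 1
  67 | 011000010001 | 0 | 1
  68 | 110000100011 | 1 | 1
  69 | 100001000111 | 1 | 0
  70 | 000010001110 | 0 | 1
  71 | 000100011101 | 0 | 0
  72 | 001000111010 | 0 | 0
  73 | 010001110100 | 0 | 1
  74 | 100011101001 | 1 | 0
  75 | 000111010010 | 0 | 0
  76 | 001110100100 | 0 | 1
  77 | 011101001001 | 0 | 0

111011010011000111110010101010100011111011011001111001111010110000001100001000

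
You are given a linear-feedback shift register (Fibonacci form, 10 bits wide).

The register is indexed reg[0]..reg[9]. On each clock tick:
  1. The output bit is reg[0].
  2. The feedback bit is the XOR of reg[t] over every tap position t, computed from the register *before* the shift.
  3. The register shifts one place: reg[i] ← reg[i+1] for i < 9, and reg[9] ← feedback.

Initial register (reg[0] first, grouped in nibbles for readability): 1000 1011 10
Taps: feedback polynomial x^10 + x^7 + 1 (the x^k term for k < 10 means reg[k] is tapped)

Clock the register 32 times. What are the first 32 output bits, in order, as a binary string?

10001011100100001111101101010100

step | reg (before) | out | fb
   0 | 1000101110 | 1 | 0
   1 | 0001011100 | 0 | 1
   2 | 0010111001 | 0 | 0
   3 | 0101110010 | 0 | 0
   4 | 1011100100 | 1 | 0
   5 | 0111001000 | 0 | 0
   6 | 1110010000 | 1 | 1
   7 | 1100100001 | 1 | 1
   8 | 1001000011 | 1 | 1
   9 | 0010000111 | 0 | 1
  10 | 0100001111 | 0 | 1
  11 | 1000011111 | 1 | 0
  12 | 0000111110 | 0 | 1
  13 | 0001111101 | 0 | 1
  14 | 0011111011 | 0 | 0
  15 | 0111110110 | 0 | 1
  16 | 1111101101 | 1 | 0
  17 | 1111011010 | 1 | 1
  18 | 1110110101 | 1 | 0
  19 | 1101101010 | 1 | 1
  20 | 1011010101 | 1 | 0
  21 | 0110101010 | 0 | 0
  22 | 1101010100 | 1 | 0
  23 | 1010101000 | 1 | 1
  24 | 0101010001 | 0 | 0
  25 | 1010100010 | 1 | 1
  26 | 0101000101 | 0 | 1
  27 | 1010001011 | 1 | 1
  28 | 0100010111 | 0 | 1
  29 | 1000101111 | 1 | 0
  30 | 0001011110 | 0 | 1
  31 | 0010111101 | 0 | 1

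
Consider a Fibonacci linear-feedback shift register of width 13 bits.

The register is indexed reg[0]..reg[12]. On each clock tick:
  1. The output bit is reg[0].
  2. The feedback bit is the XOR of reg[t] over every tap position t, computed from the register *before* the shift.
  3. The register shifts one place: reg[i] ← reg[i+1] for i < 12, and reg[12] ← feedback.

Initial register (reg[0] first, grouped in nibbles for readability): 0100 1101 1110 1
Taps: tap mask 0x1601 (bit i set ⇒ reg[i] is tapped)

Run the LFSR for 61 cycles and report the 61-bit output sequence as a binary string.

0100110111101110011110101111110100111101000100110010101001011

tick  register→output (feedback)
  0  0100110111101→0 (1)
  1  1001101111011→1 (1)
  2  0011011110111→0 (0)
  3  0110111101110→0 (0)
  4  1101111011100→1 (1)
  5  1011110111001→1 (1)
  6  0111101110011→0 (1)
  7  1111011100111→1 (1)
  8  1110111001111→1 (0)
  9  1101110011110→1 (1)
 10  1011100111101→1 (0)
 11  0111001111010→0 (1)
 12  1110011110101→1 (1)
 13  1100111101011→1 (1)
 14  1001111010111→1 (1)
 15  0011110101111→0 (1)
 16  0111101011111→0 (1)
 17  1111010111111→1 (0)
 18  1110101111110→1 (1)
 19  1101011111101→1 (0)
 20  1010111111010→1 (0)
 21  0101111110100→0 (1)
 22  1011111101001→1 (1)
 23  0111111010011→0 (1)
 24  1111110100111→1 (1)
 25  1111101001111→1 (0)
 26  1111010011110→1 (1)
 27  1110100111101→1 (0)
 28  1101001111010→1 (0)
 29  1010011110100→1 (0)
 30  0100111101000→0 (1)
 31  1001111010001→1 (0)
 32  0011110100010→0 (0)
 33  0111101000100→0 (1)
 34  1111010001001→1 (1)
 35  1110100010011→1 (0)
 36  1101000100110→1 (0)
 37  1010001001100→1 (1)
 38  0100010011001→0 (0)
 39  1000100110010→1 (1)
 40  0001001100101→0 (0)
 41  0010011001010→0 (1)
 42  0100110010101→0 (0)
 43  1001100101010→1 (0)
 44  0011001010100→0 (1)
 45  0110010101001→0 (0)
 46  1100101010010→1 (1)
 47  1001010100101→1 (1)
 48  0010101001011→0 (0)
 49  0101010010110→0 (1)
 50  1010100101101→1 (0)
 51  0101001011010→0 (1)
 52  1010010110101→1 (1)
 53  0100101101011→0 (0)
 54  1001011010110→1 (0)
 55  0010110101100→0 (0)
 56  0101101011000→0 (1)
 57  1011010110001→1 (0)
 58  0110101100010→0 (0)
 59  1101011000100→1 (0)
 60  1010110001000→1 (0)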